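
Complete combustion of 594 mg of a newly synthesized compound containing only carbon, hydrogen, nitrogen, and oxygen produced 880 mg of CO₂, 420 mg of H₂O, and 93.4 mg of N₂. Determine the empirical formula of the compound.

C3H7NO2

mol C = 0.880 g CO₂ ÷ 44.009 g/mol = 0.02000 mol
mol H = 2 × 0.420 g H₂O ÷ 18.015 g/mol = 0.04663 mol
mol N = 2 × 0.0934 g N₂ ÷ 28.014 g/mol = 0.006668 mol
mass O = 0.594 − (0.2402 + 0.04700 + 0.09340) = 0.2134 g → mol O = 0.2134 ÷ 15.999 = 0.01334 mol
Divide by the smallest (0.006668 mol): C 2.999, H 6.993, N 1.000, O 2.001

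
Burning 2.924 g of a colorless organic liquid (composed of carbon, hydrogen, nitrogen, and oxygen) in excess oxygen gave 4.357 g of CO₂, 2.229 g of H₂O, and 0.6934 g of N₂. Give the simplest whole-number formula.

C2H5NO

mol C = 4.357 g CO₂ ÷ 44.009 g/mol = 0.099002 mol
mol H = 2 × 2.229 g H₂O ÷ 18.015 g/mol = 0.24746 mol
mol N = 2 × 0.6934 g N₂ ÷ 28.014 g/mol = 0.049504 mol
mass O = 2.924 − (1.1891 + 0.24944 + 0.69340) = 0.79204 g → mol O = 0.79204 ÷ 15.999 = 0.049506 mol
Divide by the smallest (0.049504 mol): C 2.000, H 4.999, N 1.000, O 1.000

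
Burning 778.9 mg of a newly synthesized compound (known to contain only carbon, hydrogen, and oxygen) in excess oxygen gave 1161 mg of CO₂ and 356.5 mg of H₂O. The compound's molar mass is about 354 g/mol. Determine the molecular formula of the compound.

mol C = 1.161 g CO₂ ÷ 44.009 g/mol = 0.026381 mol
mol H = 2 × 0.3565 g H₂O ÷ 18.015 g/mol = 0.039578 mol
mass O = 0.7789 − (0.31686 + 0.039895) = 0.42214 g → mol O = 0.42214 ÷ 15.999 = 0.026386 mol
Divide by the smallest (0.026381 mol): C 1.000, H 1.500, O 1.000
Multiplying each by 2 gives whole numbers: C 2.00, H 3.00, O 2.00
Empirical formula: C2H3O2
Empirical-formula mass = 59.04 g/mol; 354 ÷ 59.04 ≈ 6, so the molecular formula is C12H18O12.

C12H18O12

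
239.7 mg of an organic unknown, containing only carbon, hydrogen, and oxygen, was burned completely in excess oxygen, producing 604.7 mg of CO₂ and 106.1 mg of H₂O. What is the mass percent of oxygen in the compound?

mol C = 0.6047 g CO₂ ÷ 44.009 g/mol = 0.013740 mol
mol H = 2 × 0.1061 g H₂O ÷ 18.015 g/mol = 0.011779 mol
mass O = 0.2397 − (0.16504 + 0.011873) = 0.062791 g → mol O = 0.062791 ÷ 15.999 = 0.0039247 mol
mass % O = 0.062791 g ÷ 0.2397 g × 100%

26.20%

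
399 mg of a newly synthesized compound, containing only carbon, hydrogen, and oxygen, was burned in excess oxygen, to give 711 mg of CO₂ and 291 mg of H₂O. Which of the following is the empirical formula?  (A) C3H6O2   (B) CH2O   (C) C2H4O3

(A) C3H6O2

mol C = 0.711 g CO₂ ÷ 44.009 g/mol = 0.01616 mol
mol H = 2 × 0.291 g H₂O ÷ 18.015 g/mol = 0.03231 mol
mass O = 0.399 − (0.1940 + 0.03256) = 0.1724 g → mol O = 0.1724 ÷ 15.999 = 0.01077 mol
Divide by the smallest (0.01077 mol): C 1.499, H 2.998, O 1.000
Multiplying each by 2 gives whole numbers: C 3.00, H 6.00, O 2.00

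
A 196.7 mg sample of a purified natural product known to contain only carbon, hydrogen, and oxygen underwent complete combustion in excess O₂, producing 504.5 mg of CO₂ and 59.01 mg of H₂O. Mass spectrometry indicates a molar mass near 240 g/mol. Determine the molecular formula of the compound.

mol C = 0.5045 g CO₂ ÷ 44.009 g/mol = 0.011464 mol
mol H = 2 × 0.05901 g H₂O ÷ 18.015 g/mol = 0.0065512 mol
mass O = 0.1967 − (0.13769 + 0.0066036) = 0.052408 g → mol O = 0.052408 ÷ 15.999 = 0.0032757 mol
Divide by the smallest (0.0032757 mol): C 3.500, H 2.000, O 1.000
Multiplying each by 2 gives whole numbers: C 7.00, H 4.00, O 2.00
Empirical formula: C7H4O2
Empirical-formula mass = 120.11 g/mol; 240 ÷ 120.11 ≈ 2, so the molecular formula is C14H8O4.

C14H8O4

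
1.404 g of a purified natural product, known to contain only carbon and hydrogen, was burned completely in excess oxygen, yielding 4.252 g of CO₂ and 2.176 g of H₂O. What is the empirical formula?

C2H5

mol C = 4.252 g CO₂ ÷ 44.009 g/mol = 0.096617 mol
mol H = 2 × 2.176 g H₂O ÷ 18.015 g/mol = 0.24158 mol
Divide by the smallest (0.096617 mol): C 1.000, H 2.500
Multiplying each by 2 gives whole numbers: C 2.00, H 5.00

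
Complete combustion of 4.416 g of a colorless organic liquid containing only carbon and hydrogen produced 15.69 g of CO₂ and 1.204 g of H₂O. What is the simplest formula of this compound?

C8H3

mol C = 15.69 g CO₂ ÷ 44.009 g/mol = 0.35652 mol
mol H = 2 × 1.204 g H₂O ÷ 18.015 g/mol = 0.13367 mol
Divide by the smallest (0.13367 mol): C 2.667, H 1.000
Multiplying each by 3 gives whole numbers: C 8.00, H 3.00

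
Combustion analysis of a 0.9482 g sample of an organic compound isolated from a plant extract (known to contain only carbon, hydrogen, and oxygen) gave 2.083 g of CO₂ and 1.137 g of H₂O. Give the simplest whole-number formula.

mol C = 2.083 g CO₂ ÷ 44.009 g/mol = 0.047331 mol
mol H = 2 × 1.137 g H₂O ÷ 18.015 g/mol = 0.12623 mol
mass O = 0.9482 − (0.56850 + 0.12724) = 0.25247 g → mol O = 0.25247 ÷ 15.999 = 0.015780 mol
Divide by the smallest (0.015780 mol): C 2.999, H 7.999, O 1.000

C3H8O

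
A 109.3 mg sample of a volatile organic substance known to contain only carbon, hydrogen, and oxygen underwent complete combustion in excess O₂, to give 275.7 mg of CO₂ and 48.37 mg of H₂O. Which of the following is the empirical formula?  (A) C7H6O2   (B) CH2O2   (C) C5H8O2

(A) C7H6O2

mol C = 0.2757 g CO₂ ÷ 44.009 g/mol = 0.0062646 mol
mol H = 2 × 0.04837 g H₂O ÷ 18.015 g/mol = 0.0053700 mol
mass O = 0.1093 − (0.075244 + 0.0054129) = 0.028643 g → mol O = 0.028643 ÷ 15.999 = 0.0017903 mol
Divide by the smallest (0.0017903 mol): C 3.499, H 3.000, O 1.000
Multiplying each by 2 gives whole numbers: C 7.00, H 6.00, O 2.00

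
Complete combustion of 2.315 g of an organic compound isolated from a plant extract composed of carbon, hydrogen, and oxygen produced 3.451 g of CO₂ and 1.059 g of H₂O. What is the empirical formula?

C2H3O2

mol C = 3.451 g CO₂ ÷ 44.009 g/mol = 0.078416 mol
mol H = 2 × 1.059 g H₂O ÷ 18.015 g/mol = 0.11757 mol
mass O = 2.315 − (0.94185 + 0.11851) = 1.2546 g → mol O = 1.2546 ÷ 15.999 = 0.078420 mol
Divide by the smallest (0.078416 mol): C 1.000, H 1.499, O 1.000
Multiplying each by 2 gives whole numbers: C 2.00, H 3.00, O 2.00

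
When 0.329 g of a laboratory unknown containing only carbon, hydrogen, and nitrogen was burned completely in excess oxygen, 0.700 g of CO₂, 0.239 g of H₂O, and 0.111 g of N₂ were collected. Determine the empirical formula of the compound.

mol C = 0.700 g CO₂ ÷ 44.009 g/mol = 0.01591 mol
mol H = 2 × 0.239 g H₂O ÷ 18.015 g/mol = 0.02653 mol
mol N = 2 × 0.111 g N₂ ÷ 28.014 g/mol = 0.007925 mol
Divide by the smallest (0.007925 mol): C 2.007, H 3.348, N 1.000
Multiplying each by 3 gives whole numbers: C 6.02, H 10.04, N 3.00

C6H10N3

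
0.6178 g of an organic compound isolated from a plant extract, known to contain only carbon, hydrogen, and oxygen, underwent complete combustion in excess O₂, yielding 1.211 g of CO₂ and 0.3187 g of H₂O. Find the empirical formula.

mol C = 1.211 g CO₂ ÷ 44.009 g/mol = 0.027517 mol
mol H = 2 × 0.3187 g H₂O ÷ 18.015 g/mol = 0.035382 mol
mass O = 0.6178 − (0.33051 + 0.035665) = 0.25163 g → mol O = 0.25163 ÷ 15.999 = 0.015728 mol
Divide by the smallest (0.015728 mol): C 1.750, H 2.250, O 1.000
Multiplying each by 4 gives whole numbers: C 7.00, H 9.00, O 4.00

C7H9O4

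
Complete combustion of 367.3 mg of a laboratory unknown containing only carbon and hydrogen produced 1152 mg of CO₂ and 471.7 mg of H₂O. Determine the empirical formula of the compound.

CH2

mol C = 1.152 g CO₂ ÷ 44.009 g/mol = 0.026176 mol
mol H = 2 × 0.4717 g H₂O ÷ 18.015 g/mol = 0.052367 mol
Divide by the smallest (0.026176 mol): C 1.000, H 2.001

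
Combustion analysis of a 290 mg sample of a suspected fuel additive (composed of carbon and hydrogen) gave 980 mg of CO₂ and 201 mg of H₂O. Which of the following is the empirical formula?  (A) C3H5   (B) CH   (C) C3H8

(B) CH

mol C = 0.980 g CO₂ ÷ 44.009 g/mol = 0.02227 mol
mol H = 2 × 0.201 g H₂O ÷ 18.015 g/mol = 0.02231 mol
Divide by the smallest (0.02227 mol): C 1.000, H 1.002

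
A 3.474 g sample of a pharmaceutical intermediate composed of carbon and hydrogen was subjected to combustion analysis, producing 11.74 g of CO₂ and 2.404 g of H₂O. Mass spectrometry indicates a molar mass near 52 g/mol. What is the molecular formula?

mol C = 11.74 g CO₂ ÷ 44.009 g/mol = 0.26676 mol
mol H = 2 × 2.404 g H₂O ÷ 18.015 g/mol = 0.26689 mol
Divide by the smallest (0.26676 mol): C 1.000, H 1.000
Empirical formula: CH
Empirical-formula mass = 13.02 g/mol; 52 ÷ 13.02 ≈ 4, so the molecular formula is C4H4.

C4H4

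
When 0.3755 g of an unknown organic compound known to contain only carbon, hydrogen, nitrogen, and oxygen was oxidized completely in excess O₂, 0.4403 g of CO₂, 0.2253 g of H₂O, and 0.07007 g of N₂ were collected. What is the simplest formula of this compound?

C2H5NO2

mol C = 0.4403 g CO₂ ÷ 44.009 g/mol = 0.010005 mol
mol H = 2 × 0.2253 g H₂O ÷ 18.015 g/mol = 0.025012 mol
mol N = 2 × 0.07007 g N₂ ÷ 28.014 g/mol = 0.0050025 mol
mass O = 0.3755 − (0.12017 + 0.025213 + 0.070070) = 0.16005 g → mol O = 0.16005 ÷ 15.999 = 0.010004 mol
Divide by the smallest (0.0050025 mol): C 2.000, H 5.000, N 1.000, O 2.000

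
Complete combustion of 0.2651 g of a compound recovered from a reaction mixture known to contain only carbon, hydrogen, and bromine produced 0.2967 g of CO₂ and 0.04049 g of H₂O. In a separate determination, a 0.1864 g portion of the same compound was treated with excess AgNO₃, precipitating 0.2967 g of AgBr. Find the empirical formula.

mol C = 0.2967 g CO₂ ÷ 44.009 g/mol = 0.0067418 mol
mol H = 2 × 0.04049 g H₂O ÷ 18.015 g/mol = 0.0044951 mol
From the AgBr data: mol Br per gram of compound = (0.2967 ÷ 187.772) ÷ 0.1864 = 0.0084770 mol/g, so in the 0.2651 g combustion sample mol Br = 0.0022472 mol
Divide by the smallest (0.0022472 mol): C 3.000, H 2.000, Br 1.000

C3H2Br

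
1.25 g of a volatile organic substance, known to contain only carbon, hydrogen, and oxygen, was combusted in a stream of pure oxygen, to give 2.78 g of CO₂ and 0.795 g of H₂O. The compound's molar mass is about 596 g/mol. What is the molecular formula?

mol C = 2.78 g CO₂ ÷ 44.009 g/mol = 0.06317 mol
mol H = 2 × 0.795 g H₂O ÷ 18.015 g/mol = 0.08826 mol
mass O = 1.25 − (0.7587 + 0.08897) = 0.4023 g → mol O = 0.4023 ÷ 15.999 = 0.02515 mol
Divide by the smallest (0.02515 mol): C 2.512, H 3.510, O 1.000
Multiplying each by 2 gives whole numbers: C 5.02, H 7.02, O 2.00
Empirical formula: C5H7O2
Empirical-formula mass = 99.11 g/mol; 596 ÷ 99.11 ≈ 6, so the molecular formula is C30H42O12.

C30H42O12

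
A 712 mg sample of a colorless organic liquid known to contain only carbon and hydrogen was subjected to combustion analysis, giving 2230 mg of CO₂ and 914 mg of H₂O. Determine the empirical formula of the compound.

mol C = 2.23 g CO₂ ÷ 44.009 g/mol = 0.05067 mol
mol H = 2 × 0.914 g H₂O ÷ 18.015 g/mol = 0.1015 mol
Divide by the smallest (0.05067 mol): C 1.000, H 2.003

CH2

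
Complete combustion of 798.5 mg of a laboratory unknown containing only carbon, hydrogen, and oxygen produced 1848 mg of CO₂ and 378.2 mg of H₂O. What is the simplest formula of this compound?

C8H8O3

mol C = 1.848 g CO₂ ÷ 44.009 g/mol = 0.041991 mol
mol H = 2 × 0.3782 g H₂O ÷ 18.015 g/mol = 0.041987 mol
mass O = 0.7985 − (0.50436 + 0.042323) = 0.25182 g → mol O = 0.25182 ÷ 15.999 = 0.015740 mol
Divide by the smallest (0.015740 mol): C 2.668, H 2.668, O 1.000
Multiplying each by 3 gives whole numbers: C 8.00, H 8.00, O 3.00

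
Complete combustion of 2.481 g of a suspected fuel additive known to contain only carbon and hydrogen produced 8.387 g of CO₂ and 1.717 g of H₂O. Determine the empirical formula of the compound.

mol C = 8.387 g CO₂ ÷ 44.009 g/mol = 0.19057 mol
mol H = 2 × 1.717 g H₂O ÷ 18.015 g/mol = 0.19062 mol
Divide by the smallest (0.19057 mol): C 1.000, H 1.000

CH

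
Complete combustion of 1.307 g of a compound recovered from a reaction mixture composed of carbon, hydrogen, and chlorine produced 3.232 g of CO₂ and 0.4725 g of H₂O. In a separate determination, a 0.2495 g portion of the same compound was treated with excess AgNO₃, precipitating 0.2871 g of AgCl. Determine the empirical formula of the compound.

mol C = 3.232 g CO₂ ÷ 44.009 g/mol = 0.073440 mol
mol H = 2 × 0.4725 g H₂O ÷ 18.015 g/mol = 0.052456 mol
From the AgCl data: mol Cl per gram of compound = (0.2871 ÷ 143.318) ÷ 0.2495 = 0.0080290 mol/g, so in the 1.307 g combustion sample mol Cl = 0.010494 mol
Divide by the smallest (0.010494 mol): C 6.998, H 4.999, Cl 1.000

C7H5Cl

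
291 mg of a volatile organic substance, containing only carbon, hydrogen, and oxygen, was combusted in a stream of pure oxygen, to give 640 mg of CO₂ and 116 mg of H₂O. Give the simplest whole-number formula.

mol C = 0.640 g CO₂ ÷ 44.009 g/mol = 0.01454 mol
mol H = 2 × 0.116 g H₂O ÷ 18.015 g/mol = 0.01288 mol
mass O = 0.291 − (0.1747 + 0.01298) = 0.1033 g → mol O = 0.1033 ÷ 15.999 = 0.006460 mol
Divide by the smallest (0.006460 mol): C 2.251, H 1.994, O 1.000
Multiplying each by 4 gives whole numbers: C 9.01, H 7.97, O 4.00

C9H8O4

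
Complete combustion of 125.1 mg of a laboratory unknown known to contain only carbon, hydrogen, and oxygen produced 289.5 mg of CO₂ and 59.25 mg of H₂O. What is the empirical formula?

mol C = 0.2895 g CO₂ ÷ 44.009 g/mol = 0.0065782 mol
mol H = 2 × 0.05925 g H₂O ÷ 18.015 g/mol = 0.0065779 mol
mass O = 0.1251 − (0.079011 + 0.0066305) = 0.039459 g → mol O = 0.039459 ÷ 15.999 = 0.0024663 mol
Divide by the smallest (0.0024663 mol): C 2.667, H 2.667, O 1.000
Multiplying each by 3 gives whole numbers: C 8.00, H 8.00, O 3.00

C8H8O3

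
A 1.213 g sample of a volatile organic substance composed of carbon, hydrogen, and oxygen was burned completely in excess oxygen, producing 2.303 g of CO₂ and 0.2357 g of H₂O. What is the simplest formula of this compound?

mol C = 2.303 g CO₂ ÷ 44.009 g/mol = 0.052330 mol
mol H = 2 × 0.2357 g H₂O ÷ 18.015 g/mol = 0.026167 mol
mass O = 1.213 − (0.62854 + 0.026376) = 0.55809 g → mol O = 0.55809 ÷ 15.999 = 0.034883 mol
Divide by the smallest (0.026167 mol): C 2.000, H 1.000, O 1.333
Multiplying each by 3 gives whole numbers: C 6.00, H 3.00, O 4.00

C6H3O4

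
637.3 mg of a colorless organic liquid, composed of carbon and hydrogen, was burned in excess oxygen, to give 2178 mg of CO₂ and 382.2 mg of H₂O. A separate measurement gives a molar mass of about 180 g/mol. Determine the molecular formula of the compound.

mol C = 2.178 g CO₂ ÷ 44.009 g/mol = 0.049490 mol
mol H = 2 × 0.3822 g H₂O ÷ 18.015 g/mol = 0.042431 mol
Divide by the smallest (0.042431 mol): C 1.166, H 1.000
Multiplying each by 6 gives whole numbers: C 7.00, H 6.00
Empirical formula: C7H6
Empirical-formula mass = 90.12 g/mol; 180 ÷ 90.12 ≈ 2, so the molecular formula is C14H12.

C14H12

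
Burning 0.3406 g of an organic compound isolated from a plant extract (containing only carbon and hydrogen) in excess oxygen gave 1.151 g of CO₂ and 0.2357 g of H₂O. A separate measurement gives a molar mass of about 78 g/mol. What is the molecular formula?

C6H6

mol C = 1.151 g CO₂ ÷ 44.009 g/mol = 0.026154 mol
mol H = 2 × 0.2357 g H₂O ÷ 18.015 g/mol = 0.026167 mol
Divide by the smallest (0.026154 mol): C 1.000, H 1.001
Empirical formula: CH
Empirical-formula mass = 13.02 g/mol; 78 ÷ 13.02 ≈ 6, so the molecular formula is C6H6.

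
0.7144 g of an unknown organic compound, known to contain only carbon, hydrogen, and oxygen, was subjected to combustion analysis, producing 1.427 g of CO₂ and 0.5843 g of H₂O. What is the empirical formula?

mol C = 1.427 g CO₂ ÷ 44.009 g/mol = 0.032425 mol
mol H = 2 × 0.5843 g H₂O ÷ 18.015 g/mol = 0.064868 mol
mass O = 0.7144 − (0.38946 + 0.065387) = 0.25955 g → mol O = 0.25955 ÷ 15.999 = 0.016223 mol
Divide by the smallest (0.016223 mol): C 1.999, H 3.998, O 1.000

C2H4O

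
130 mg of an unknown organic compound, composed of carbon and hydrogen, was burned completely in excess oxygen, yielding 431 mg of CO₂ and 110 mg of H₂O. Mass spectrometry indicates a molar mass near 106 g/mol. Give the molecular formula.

mol C = 0.431 g CO₂ ÷ 44.009 g/mol = 0.009793 mol
mol H = 2 × 0.110 g H₂O ÷ 18.015 g/mol = 0.01221 mol
Divide by the smallest (0.009793 mol): C 1.000, H 1.247
Multiplying each by 4 gives whole numbers: C 4.00, H 4.99
Empirical formula: C4H5
Empirical-formula mass = 53.08 g/mol; 106 ÷ 53.08 ≈ 2, so the molecular formula is C8H10.

C8H10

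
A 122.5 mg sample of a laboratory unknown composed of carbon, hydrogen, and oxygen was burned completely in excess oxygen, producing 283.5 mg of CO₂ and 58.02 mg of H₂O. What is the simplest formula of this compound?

C8H8O3

mol C = 0.2835 g CO₂ ÷ 44.009 g/mol = 0.0064419 mol
mol H = 2 × 0.05802 g H₂O ÷ 18.015 g/mol = 0.0064413 mol
mass O = 0.1225 − (0.077373 + 0.0064928) = 0.038634 g → mol O = 0.038634 ÷ 15.999 = 0.0024148 mol
Divide by the smallest (0.0024148 mol): C 2.668, H 2.667, O 1.000
Multiplying each by 3 gives whole numbers: C 8.00, H 8.00, O 3.00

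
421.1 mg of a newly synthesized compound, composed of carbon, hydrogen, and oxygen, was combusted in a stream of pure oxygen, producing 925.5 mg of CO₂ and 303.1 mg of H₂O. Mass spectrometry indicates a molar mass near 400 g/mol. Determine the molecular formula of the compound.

C20H32O8

mol C = 0.9255 g CO₂ ÷ 44.009 g/mol = 0.021030 mol
mol H = 2 × 0.3031 g H₂O ÷ 18.015 g/mol = 0.033650 mol
mass O = 0.4211 − (0.25259 + 0.033919) = 0.13459 g → mol O = 0.13459 ÷ 15.999 = 0.0084125 mol
Divide by the smallest (0.0084125 mol): C 2.500, H 4.000, O 1.000
Multiplying each by 2 gives whole numbers: C 5.00, H 8.00, O 2.00
Empirical formula: C5H8O2
Empirical-formula mass = 100.12 g/mol; 400 ÷ 100.12 ≈ 4, so the molecular formula is C20H32O8.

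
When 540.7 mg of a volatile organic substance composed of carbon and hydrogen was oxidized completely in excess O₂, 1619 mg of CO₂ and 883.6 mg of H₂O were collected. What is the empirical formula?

mol C = 1.619 g CO₂ ÷ 44.009 g/mol = 0.036788 mol
mol H = 2 × 0.8836 g H₂O ÷ 18.015 g/mol = 0.098096 mol
Divide by the smallest (0.036788 mol): C 1.000, H 2.667
Multiplying each by 3 gives whole numbers: C 3.00, H 8.00

C3H8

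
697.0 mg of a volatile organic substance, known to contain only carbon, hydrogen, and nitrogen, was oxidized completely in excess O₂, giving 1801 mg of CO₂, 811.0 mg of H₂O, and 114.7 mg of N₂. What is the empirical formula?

C5H11N

mol C = 1.801 g CO₂ ÷ 44.009 g/mol = 0.040923 mol
mol H = 2 × 0.8110 g H₂O ÷ 18.015 g/mol = 0.090036 mol
mol N = 2 × 0.1147 g N₂ ÷ 28.014 g/mol = 0.0081888 mol
Divide by the smallest (0.0081888 mol): C 4.998, H 10.995, N 1.000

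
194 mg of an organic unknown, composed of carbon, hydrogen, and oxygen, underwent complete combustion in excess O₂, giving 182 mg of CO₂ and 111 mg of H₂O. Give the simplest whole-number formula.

CH3O2

mol C = 0.182 g CO₂ ÷ 44.009 g/mol = 0.004136 mol
mol H = 2 × 0.111 g H₂O ÷ 18.015 g/mol = 0.01232 mol
mass O = 0.194 − (0.04967 + 0.01242) = 0.1319 g → mol O = 0.1319 ÷ 15.999 = 0.008245 mol
Divide by the smallest (0.004136 mol): C 1.000, H 2.980, O 1.994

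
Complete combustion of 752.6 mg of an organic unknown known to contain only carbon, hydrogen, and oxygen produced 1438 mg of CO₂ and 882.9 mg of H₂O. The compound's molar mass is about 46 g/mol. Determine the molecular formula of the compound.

C2H6O

mol C = 1.438 g CO₂ ÷ 44.009 g/mol = 0.032675 mol
mol H = 2 × 0.8829 g H₂O ÷ 18.015 g/mol = 0.098018 mol
mass O = 0.7526 − (0.39246 + 0.098802) = 0.26134 g → mol O = 0.26134 ÷ 15.999 = 0.016335 mol
Divide by the smallest (0.016335 mol): C 2.000, H 6.001, O 1.000
Empirical formula: C2H6O
Empirical-formula mass = 46.07 g/mol; 46 ÷ 46.07 ≈ 1, so the molecular formula is C2H6O.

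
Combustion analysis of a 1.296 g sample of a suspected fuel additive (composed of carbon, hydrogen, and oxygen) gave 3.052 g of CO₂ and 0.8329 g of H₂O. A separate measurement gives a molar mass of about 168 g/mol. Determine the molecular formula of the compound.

mol C = 3.052 g CO₂ ÷ 44.009 g/mol = 0.069349 mol
mol H = 2 × 0.8329 g H₂O ÷ 18.015 g/mol = 0.092467 mol
mass O = 1.296 − (0.83296 + 0.093207) = 0.36984 g → mol O = 0.36984 ÷ 15.999 = 0.023116 mol
Divide by the smallest (0.023116 mol): C 3.000, H 4.000, O 1.000
Empirical formula: C3H4O
Empirical-formula mass = 56.06 g/mol; 168 ÷ 56.06 ≈ 3, so the molecular formula is C9H12O3.

C9H12O3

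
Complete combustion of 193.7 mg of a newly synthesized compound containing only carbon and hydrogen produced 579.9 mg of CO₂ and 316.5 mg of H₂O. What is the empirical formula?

mol C = 0.5799 g CO₂ ÷ 44.009 g/mol = 0.013177 mol
mol H = 2 × 0.3165 g H₂O ÷ 18.015 g/mol = 0.035137 mol
Divide by the smallest (0.013177 mol): C 1.000, H 2.667
Multiplying each by 3 gives whole numbers: C 3.00, H 8.00

C3H8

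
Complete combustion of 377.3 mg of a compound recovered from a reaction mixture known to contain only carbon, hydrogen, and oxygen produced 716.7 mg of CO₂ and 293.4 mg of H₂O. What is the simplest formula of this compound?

C7H14O4

mol C = 0.7167 g CO₂ ÷ 44.009 g/mol = 0.016285 mol
mol H = 2 × 0.2934 g H₂O ÷ 18.015 g/mol = 0.032573 mol
mass O = 0.3773 − (0.19560 + 0.032833) = 0.14886 g → mol O = 0.14886 ÷ 15.999 = 0.0093046 mol
Divide by the smallest (0.0093046 mol): C 1.750, H 3.501, O 1.000
Multiplying each by 4 gives whole numbers: C 7.00, H 14.00, O 4.00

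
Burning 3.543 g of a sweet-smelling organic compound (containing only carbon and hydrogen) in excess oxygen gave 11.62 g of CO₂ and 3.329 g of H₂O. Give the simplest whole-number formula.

mol C = 11.62 g CO₂ ÷ 44.009 g/mol = 0.26404 mol
mol H = 2 × 3.329 g H₂O ÷ 18.015 g/mol = 0.36958 mol
Divide by the smallest (0.26404 mol): C 1.000, H 1.400
Multiplying each by 5 gives whole numbers: C 5.00, H 7.00

C5H7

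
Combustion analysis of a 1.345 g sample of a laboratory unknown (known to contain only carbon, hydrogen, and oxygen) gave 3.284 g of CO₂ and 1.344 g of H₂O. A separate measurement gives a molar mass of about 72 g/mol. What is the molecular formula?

C4H8O

mol C = 3.284 g CO₂ ÷ 44.009 g/mol = 0.074621 mol
mol H = 2 × 1.344 g H₂O ÷ 18.015 g/mol = 0.14921 mol
mass O = 1.345 − (0.89627 + 0.15040) = 0.29832 g → mol O = 0.29832 ÷ 15.999 = 0.018646 mol
Divide by the smallest (0.018646 mol): C 4.002, H 8.002, O 1.000
Empirical formula: C4H8O
Empirical-formula mass = 72.11 g/mol; 72 ÷ 72.11 ≈ 1, so the molecular formula is C4H8O.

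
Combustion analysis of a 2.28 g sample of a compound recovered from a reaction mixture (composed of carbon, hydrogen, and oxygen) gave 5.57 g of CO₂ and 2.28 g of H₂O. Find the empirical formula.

mol C = 5.57 g CO₂ ÷ 44.009 g/mol = 0.1266 mol
mol H = 2 × 2.28 g H₂O ÷ 18.015 g/mol = 0.2531 mol
mass O = 2.28 − (1.520 + 0.2551) = 0.5047 g → mol O = 0.5047 ÷ 15.999 = 0.03154 mol
Divide by the smallest (0.03154 mol): C 4.012, H 8.024, O 1.000

C4H8O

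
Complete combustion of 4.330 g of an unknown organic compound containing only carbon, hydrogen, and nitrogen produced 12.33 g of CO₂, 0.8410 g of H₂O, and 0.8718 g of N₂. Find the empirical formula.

C9H3N2

mol C = 12.33 g CO₂ ÷ 44.009 g/mol = 0.28017 mol
mol H = 2 × 0.8410 g H₂O ÷ 18.015 g/mol = 0.093367 mol
mol N = 2 × 0.8718 g N₂ ÷ 28.014 g/mol = 0.062240 mol
Divide by the smallest (0.062240 mol): C 4.501, H 1.500, N 1.000
Multiplying each by 2 gives whole numbers: C 9.00, H 3.00, N 2.00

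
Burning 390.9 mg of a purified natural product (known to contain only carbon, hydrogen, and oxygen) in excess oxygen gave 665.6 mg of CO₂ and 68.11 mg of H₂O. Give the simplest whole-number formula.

mol C = 0.6656 g CO₂ ÷ 44.009 g/mol = 0.015124 mol
mol H = 2 × 0.06811 g H₂O ÷ 18.015 g/mol = 0.0075615 mol
mass O = 0.3909 − (0.18166 + 0.0076220) = 0.20162 g → mol O = 0.20162 ÷ 15.999 = 0.012602 mol
Divide by the smallest (0.0075615 mol): C 2.000, H 1.000, O 1.667
Multiplying each by 3 gives whole numbers: C 6.00, H 3.00, O 5.00

C6H3O5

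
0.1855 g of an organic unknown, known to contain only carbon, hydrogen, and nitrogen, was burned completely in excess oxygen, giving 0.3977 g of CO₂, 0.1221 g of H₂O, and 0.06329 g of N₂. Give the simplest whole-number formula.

C2H3N

mol C = 0.3977 g CO₂ ÷ 44.009 g/mol = 0.0090368 mol
mol H = 2 × 0.1221 g H₂O ÷ 18.015 g/mol = 0.013555 mol
mol N = 2 × 0.06329 g N₂ ÷ 28.014 g/mol = 0.0045185 mol
Divide by the smallest (0.0045185 mol): C 2.000, H 3.000, N 1.000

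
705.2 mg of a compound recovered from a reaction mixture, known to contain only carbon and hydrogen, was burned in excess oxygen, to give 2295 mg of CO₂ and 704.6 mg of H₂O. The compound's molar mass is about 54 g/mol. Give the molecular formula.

mol C = 2.295 g CO₂ ÷ 44.009 g/mol = 0.052148 mol
mol H = 2 × 0.7046 g H₂O ÷ 18.015 g/mol = 0.078224 mol
Divide by the smallest (0.052148 mol): C 1.000, H 1.500
Multiplying each by 2 gives whole numbers: C 2.00, H 3.00
Empirical formula: C2H3
Empirical-formula mass = 27.05 g/mol; 54 ÷ 27.05 ≈ 2, so the molecular formula is C4H6.

C4H6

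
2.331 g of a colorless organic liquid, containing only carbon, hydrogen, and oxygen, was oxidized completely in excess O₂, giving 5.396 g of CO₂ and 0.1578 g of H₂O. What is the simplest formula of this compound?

C7HO3

mol C = 5.396 g CO₂ ÷ 44.009 g/mol = 0.12261 mol
mol H = 2 × 0.1578 g H₂O ÷ 18.015 g/mol = 0.017519 mol
mass O = 2.331 − (1.4727 + 0.017659) = 0.84066 g → mol O = 0.84066 ÷ 15.999 = 0.052544 mol
Divide by the smallest (0.017519 mol): C 6.999, H 1.000, O 2.999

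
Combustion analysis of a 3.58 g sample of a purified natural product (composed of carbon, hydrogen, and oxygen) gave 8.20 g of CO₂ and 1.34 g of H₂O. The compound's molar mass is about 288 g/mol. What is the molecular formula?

mol C = 8.20 g CO₂ ÷ 44.009 g/mol = 0.1863 mol
mol H = 2 × 1.34 g H₂O ÷ 18.015 g/mol = 0.1488 mol
mass O = 3.58 − (2.238 + 0.1500) = 1.192 g → mol O = 1.192 ÷ 15.999 = 0.07451 mol
Divide by the smallest (0.07451 mol): C 2.501, H 1.997, O 1.000
Multiplying each by 2 gives whole numbers: C 5.00, H 3.99, O 2.00
Empirical formula: C5H4O2
Empirical-formula mass = 96.08 g/mol; 288 ÷ 96.08 ≈ 3, so the molecular formula is C15H12O6.

C15H12O6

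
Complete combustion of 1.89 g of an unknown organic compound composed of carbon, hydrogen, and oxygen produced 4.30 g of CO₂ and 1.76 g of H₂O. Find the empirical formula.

C3H6O

mol C = 4.30 g CO₂ ÷ 44.009 g/mol = 0.09771 mol
mol H = 2 × 1.76 g H₂O ÷ 18.015 g/mol = 0.1954 mol
mass O = 1.89 − (1.174 + 0.1970) = 0.5195 g → mol O = 0.5195 ÷ 15.999 = 0.03247 mol
Divide by the smallest (0.03247 mol): C 3.009, H 6.018, O 1.000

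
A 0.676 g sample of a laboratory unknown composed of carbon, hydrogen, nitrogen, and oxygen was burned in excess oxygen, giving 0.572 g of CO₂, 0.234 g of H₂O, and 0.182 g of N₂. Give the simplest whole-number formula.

C2H4N2O3

mol C = 0.572 g CO₂ ÷ 44.009 g/mol = 0.01300 mol
mol H = 2 × 0.234 g H₂O ÷ 18.015 g/mol = 0.02598 mol
mol N = 2 × 0.182 g N₂ ÷ 28.014 g/mol = 0.01299 mol
mass O = 0.676 − (0.1561 + 0.02619 + 0.1820) = 0.3117 g → mol O = 0.3117 ÷ 15.999 = 0.01948 mol
Divide by the smallest (0.01299 mol): C 1.000, H 1.999, N 1.000, O 1.499
Multiplying each by 2 gives whole numbers: C 2.00, H 4.00, N 2.00, O 3.00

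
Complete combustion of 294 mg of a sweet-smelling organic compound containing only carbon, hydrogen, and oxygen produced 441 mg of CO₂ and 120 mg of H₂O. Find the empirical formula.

C3H4O3

mol C = 0.441 g CO₂ ÷ 44.009 g/mol = 0.01002 mol
mol H = 2 × 0.120 g H₂O ÷ 18.015 g/mol = 0.01332 mol
mass O = 0.294 − (0.1204 + 0.01343) = 0.1602 g → mol O = 0.1602 ÷ 15.999 = 0.01001 mol
Divide by the smallest (0.01001 mol): C 1.001, H 1.330, O 1.000
Multiplying each by 3 gives whole numbers: C 3.00, H 3.99, O 3.00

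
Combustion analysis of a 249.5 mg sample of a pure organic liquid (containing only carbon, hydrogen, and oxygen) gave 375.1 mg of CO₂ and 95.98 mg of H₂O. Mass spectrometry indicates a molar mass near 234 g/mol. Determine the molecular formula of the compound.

mol C = 0.3751 g CO₂ ÷ 44.009 g/mol = 0.0085233 mol
mol H = 2 × 0.09598 g H₂O ÷ 18.015 g/mol = 0.010656 mol
mass O = 0.2495 − (0.10237 + 0.010741) = 0.13639 g → mol O = 0.13639 ÷ 15.999 = 0.0085247 mol
Divide by the smallest (0.0085233 mol): C 1.000, H 1.250, O 1.000
Multiplying each by 4 gives whole numbers: C 4.00, H 5.00, O 4.00
Empirical formula: C4H5O4
Empirical-formula mass = 117.08 g/mol; 234 ÷ 117.08 ≈ 2, so the molecular formula is C8H10O8.

C8H10O8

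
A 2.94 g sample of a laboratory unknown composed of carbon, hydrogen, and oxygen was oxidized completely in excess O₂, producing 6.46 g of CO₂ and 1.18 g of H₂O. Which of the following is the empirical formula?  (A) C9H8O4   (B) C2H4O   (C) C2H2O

mol C = 6.46 g CO₂ ÷ 44.009 g/mol = 0.1468 mol
mol H = 2 × 1.18 g H₂O ÷ 18.015 g/mol = 0.1310 mol
mass O = 2.94 − (1.763 + 0.1320) = 1.045 g → mol O = 1.045 ÷ 15.999 = 0.06531 mol
Divide by the smallest (0.06531 mol): C 2.248, H 2.006, O 1.000
Multiplying each by 4 gives whole numbers: C 8.99, H 8.02, O 4.00

(A) C9H8O4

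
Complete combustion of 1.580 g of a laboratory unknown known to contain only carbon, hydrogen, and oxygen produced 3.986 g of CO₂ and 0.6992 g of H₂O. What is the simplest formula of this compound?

mol C = 3.986 g CO₂ ÷ 44.009 g/mol = 0.090572 mol
mol H = 2 × 0.6992 g H₂O ÷ 18.015 g/mol = 0.077624 mol
mass O = 1.580 − (1.0879 + 0.078245) = 0.41389 g → mol O = 0.41389 ÷ 15.999 = 0.025870 mol
Divide by the smallest (0.025870 mol): C 3.501, H 3.001, O 1.000
Multiplying each by 2 gives whole numbers: C 7.00, H 6.00, O 2.00

C7H6O2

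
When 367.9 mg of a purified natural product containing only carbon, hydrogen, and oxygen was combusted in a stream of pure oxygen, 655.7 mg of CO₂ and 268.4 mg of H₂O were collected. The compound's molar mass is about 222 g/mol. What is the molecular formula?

mol C = 0.6557 g CO₂ ÷ 44.009 g/mol = 0.014899 mol
mol H = 2 × 0.2684 g H₂O ÷ 18.015 g/mol = 0.029797 mol
mass O = 0.3679 − (0.17895 + 0.030036) = 0.15891 g → mol O = 0.15891 ÷ 15.999 = 0.0099325 mol
Divide by the smallest (0.0099325 mol): C 1.500, H 3.000, O 1.000
Multiplying each by 2 gives whole numbers: C 3.00, H 6.00, O 2.00
Empirical formula: C3H6O2
Empirical-formula mass = 74.08 g/mol; 222 ÷ 74.08 ≈ 3, so the molecular formula is C9H18O6.

C9H18O6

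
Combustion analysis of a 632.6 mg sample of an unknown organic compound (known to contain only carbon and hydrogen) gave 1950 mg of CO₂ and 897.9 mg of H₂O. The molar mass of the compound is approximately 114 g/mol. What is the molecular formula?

mol C = 1.950 g CO₂ ÷ 44.009 g/mol = 0.044309 mol
mol H = 2 × 0.8979 g H₂O ÷ 18.015 g/mol = 0.099684 mol
Divide by the smallest (0.044309 mol): C 1.000, H 2.250
Multiplying each by 4 gives whole numbers: C 4.00, H 9.00
Empirical formula: C4H9
Empirical-formula mass = 57.12 g/mol; 114 ÷ 57.12 ≈ 2, so the molecular formula is C8H18.

C8H18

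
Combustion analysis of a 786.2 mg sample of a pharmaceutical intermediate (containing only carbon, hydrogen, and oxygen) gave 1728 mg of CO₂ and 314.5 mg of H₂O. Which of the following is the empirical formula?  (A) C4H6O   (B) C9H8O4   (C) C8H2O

mol C = 1.728 g CO₂ ÷ 44.009 g/mol = 0.039265 mol
mol H = 2 × 0.3145 g H₂O ÷ 18.015 g/mol = 0.034915 mol
mass O = 0.7862 − (0.47161 + 0.035195) = 0.27940 g → mol O = 0.27940 ÷ 15.999 = 0.017463 mol
Divide by the smallest (0.017463 mol): C 2.248, H 1.999, O 1.000
Multiplying each by 4 gives whole numbers: C 8.99, H 8.00, O 4.00

(B) C9H8O4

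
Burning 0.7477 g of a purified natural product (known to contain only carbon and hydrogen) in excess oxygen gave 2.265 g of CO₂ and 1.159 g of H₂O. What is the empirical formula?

mol C = 2.265 g CO₂ ÷ 44.009 g/mol = 0.051467 mol
mol H = 2 × 1.159 g H₂O ÷ 18.015 g/mol = 0.12867 mol
Divide by the smallest (0.051467 mol): C 1.000, H 2.500
Multiplying each by 2 gives whole numbers: C 2.00, H 5.00

C2H5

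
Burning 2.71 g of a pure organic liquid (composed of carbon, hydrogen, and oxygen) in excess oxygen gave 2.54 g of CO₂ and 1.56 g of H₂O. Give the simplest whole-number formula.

mol C = 2.54 g CO₂ ÷ 44.009 g/mol = 0.05772 mol
mol H = 2 × 1.56 g H₂O ÷ 18.015 g/mol = 0.1732 mol
mass O = 2.71 − (0.6932 + 0.1746) = 1.842 g → mol O = 1.842 ÷ 15.999 = 0.1151 mol
Divide by the smallest (0.05772 mol): C 1.000, H 3.001, O 1.995

CH3O2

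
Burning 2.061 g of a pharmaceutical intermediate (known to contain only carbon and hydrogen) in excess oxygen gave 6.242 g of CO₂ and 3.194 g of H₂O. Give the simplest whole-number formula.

C2H5

mol C = 6.242 g CO₂ ÷ 44.009 g/mol = 0.14183 mol
mol H = 2 × 3.194 g H₂O ÷ 18.015 g/mol = 0.35459 mol
Divide by the smallest (0.14183 mol): C 1.000, H 2.500
Multiplying each by 2 gives whole numbers: C 2.00, H 5.00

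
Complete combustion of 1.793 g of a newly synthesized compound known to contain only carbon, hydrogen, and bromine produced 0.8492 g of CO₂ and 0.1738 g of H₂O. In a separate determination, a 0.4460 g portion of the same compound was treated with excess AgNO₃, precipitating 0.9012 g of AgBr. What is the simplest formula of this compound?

mol C = 0.8492 g CO₂ ÷ 44.009 g/mol = 0.019296 mol
mol H = 2 × 0.1738 g H₂O ÷ 18.015 g/mol = 0.019295 mol
From the AgBr data: mol Br per gram of compound = (0.9012 ÷ 187.772) ÷ 0.4460 = 0.010761 mol/g, so in the 1.793 g combustion sample mol Br = 0.019295 mol
Divide by the smallest (0.019295 mol): C 1.000, H 1.000, Br 1.000

CHBr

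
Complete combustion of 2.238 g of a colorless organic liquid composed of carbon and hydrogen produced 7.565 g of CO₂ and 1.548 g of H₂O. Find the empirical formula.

CH

mol C = 7.565 g CO₂ ÷ 44.009 g/mol = 0.17190 mol
mol H = 2 × 1.548 g H₂O ÷ 18.015 g/mol = 0.17186 mol
Divide by the smallest (0.17186 mol): C 1.000, H 1.000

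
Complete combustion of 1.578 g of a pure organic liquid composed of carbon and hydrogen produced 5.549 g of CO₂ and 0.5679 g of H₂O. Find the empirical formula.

mol C = 5.549 g CO₂ ÷ 44.009 g/mol = 0.12609 mol
mol H = 2 × 0.5679 g H₂O ÷ 18.015 g/mol = 0.063047 mol
Divide by the smallest (0.063047 mol): C 2.000, H 1.000

C2H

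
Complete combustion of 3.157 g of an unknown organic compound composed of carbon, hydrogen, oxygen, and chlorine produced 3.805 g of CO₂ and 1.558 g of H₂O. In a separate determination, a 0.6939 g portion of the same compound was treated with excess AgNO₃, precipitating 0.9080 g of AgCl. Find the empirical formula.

C3H6ClO2

mol C = 3.805 g CO₂ ÷ 44.009 g/mol = 0.086460 mol
mol H = 2 × 1.558 g H₂O ÷ 18.015 g/mol = 0.17297 mol
From the AgCl data: mol Cl per gram of compound = (0.9080 ÷ 143.318) ÷ 0.6939 = 0.0091304 mol/g, so in the 3.157 g combustion sample mol Cl = 0.028825 mol
mass O = 3.157 − (1.0385 + 0.17435 + 1.0218) = 0.92235 g → mol O = 0.92235 ÷ 15.999 = 0.057651 mol
Divide by the smallest (0.028825 mol): C 3.000, H 6.001, Cl 1.000, O 2.000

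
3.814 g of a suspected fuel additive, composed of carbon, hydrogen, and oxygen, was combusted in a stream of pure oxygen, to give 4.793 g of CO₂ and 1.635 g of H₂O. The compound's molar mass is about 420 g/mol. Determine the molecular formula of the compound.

mol C = 4.793 g CO₂ ÷ 44.009 g/mol = 0.10891 mol
mol H = 2 × 1.635 g H₂O ÷ 18.015 g/mol = 0.18152 mol
mass O = 3.814 − (1.3081 + 0.18297) = 2.3229 g → mol O = 2.3229 ÷ 15.999 = 0.14519 mol
Divide by the smallest (0.10891 mol): C 1.000, H 1.667, O 1.333
Multiplying each by 3 gives whole numbers: C 3.00, H 5.00, O 4.00
Empirical formula: C3H5O4
Empirical-formula mass = 105.07 g/mol; 420 ÷ 105.07 ≈ 4, so the molecular formula is C12H20O16.

C12H20O16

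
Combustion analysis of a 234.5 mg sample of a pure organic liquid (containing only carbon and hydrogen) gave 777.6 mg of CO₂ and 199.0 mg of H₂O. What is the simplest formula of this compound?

C4H5

mol C = 0.7776 g CO₂ ÷ 44.009 g/mol = 0.017669 mol
mol H = 2 × 0.1990 g H₂O ÷ 18.015 g/mol = 0.022093 mol
Divide by the smallest (0.017669 mol): C 1.000, H 1.250
Multiplying each by 4 gives whole numbers: C 4.00, H 5.00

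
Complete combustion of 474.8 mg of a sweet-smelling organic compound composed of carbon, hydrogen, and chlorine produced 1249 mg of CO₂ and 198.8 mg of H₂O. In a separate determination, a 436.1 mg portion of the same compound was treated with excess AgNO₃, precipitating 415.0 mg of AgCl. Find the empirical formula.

mol C = 1.249 g CO₂ ÷ 44.009 g/mol = 0.028381 mol
mol H = 2 × 0.1988 g H₂O ÷ 18.015 g/mol = 0.022070 mol
From the AgCl data: mol Cl per gram of compound = (0.4150 ÷ 143.318) ÷ 0.4361 = 0.0066399 mol/g, so in the 0.4748 g combustion sample mol Cl = 0.0031526 mol
Divide by the smallest (0.0031526 mol): C 9.002, H 7.001, Cl 1.000

C9H7Cl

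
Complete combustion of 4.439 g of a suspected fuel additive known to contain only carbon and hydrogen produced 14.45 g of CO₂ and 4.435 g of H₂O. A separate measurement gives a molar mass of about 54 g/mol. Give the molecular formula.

C4H6

mol C = 14.45 g CO₂ ÷ 44.009 g/mol = 0.32834 mol
mol H = 2 × 4.435 g H₂O ÷ 18.015 g/mol = 0.49237 mol
Divide by the smallest (0.32834 mol): C 1.000, H 1.500
Multiplying each by 2 gives whole numbers: C 2.00, H 3.00
Empirical formula: C2H3
Empirical-formula mass = 27.05 g/mol; 54 ÷ 27.05 ≈ 2, so the molecular formula is C4H6.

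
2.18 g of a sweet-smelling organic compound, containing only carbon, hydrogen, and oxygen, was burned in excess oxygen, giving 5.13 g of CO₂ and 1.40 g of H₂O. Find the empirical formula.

C3H4O

mol C = 5.13 g CO₂ ÷ 44.009 g/mol = 0.1166 mol
mol H = 2 × 1.40 g H₂O ÷ 18.015 g/mol = 0.1554 mol
mass O = 2.18 − (1.400 + 0.1567) = 0.6232 g → mol O = 0.6232 ÷ 15.999 = 0.03896 mol
Divide by the smallest (0.03896 mol): C 2.992, H 3.990, O 1.000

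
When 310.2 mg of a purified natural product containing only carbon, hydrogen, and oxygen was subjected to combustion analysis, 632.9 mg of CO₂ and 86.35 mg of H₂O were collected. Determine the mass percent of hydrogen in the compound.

mol C = 0.6329 g CO₂ ÷ 44.009 g/mol = 0.014381 mol
mol H = 2 × 0.08635 g H₂O ÷ 18.015 g/mol = 0.0095865 mol
mass O = 0.3102 − (0.17273 + 0.0096631) = 0.12780 g → mol O = 0.12780 ÷ 15.999 = 0.0079883 mol
mass % H = 0.0096631 g ÷ 0.3102 g × 100%

3.12%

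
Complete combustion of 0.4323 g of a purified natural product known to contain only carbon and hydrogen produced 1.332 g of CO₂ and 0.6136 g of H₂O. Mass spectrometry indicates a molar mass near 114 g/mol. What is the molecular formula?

mol C = 1.332 g CO₂ ÷ 44.009 g/mol = 0.030267 mol
mol H = 2 × 0.6136 g H₂O ÷ 18.015 g/mol = 0.068121 mol
Divide by the smallest (0.030267 mol): C 1.000, H 2.251
Multiplying each by 4 gives whole numbers: C 4.00, H 9.00
Empirical formula: C4H9
Empirical-formula mass = 57.12 g/mol; 114 ÷ 57.12 ≈ 2, so the molecular formula is C8H18.

C8H18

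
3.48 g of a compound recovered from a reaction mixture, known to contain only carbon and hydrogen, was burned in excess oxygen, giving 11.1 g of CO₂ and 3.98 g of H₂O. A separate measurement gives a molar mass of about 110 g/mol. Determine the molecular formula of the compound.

mol C = 11.1 g CO₂ ÷ 44.009 g/mol = 0.2522 mol
mol H = 2 × 3.98 g H₂O ÷ 18.015 g/mol = 0.4419 mol
Divide by the smallest (0.2522 mol): C 1.000, H 1.752
Multiplying each by 4 gives whole numbers: C 4.00, H 7.01
Empirical formula: C4H7
Empirical-formula mass = 55.10 g/mol; 110 ÷ 55.10 ≈ 2, so the molecular formula is C8H14.

C8H14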